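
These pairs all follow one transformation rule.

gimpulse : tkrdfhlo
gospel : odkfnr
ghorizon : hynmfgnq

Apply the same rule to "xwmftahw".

szgvwvle

What's happening: shift every letter 1 place backward in the alphabet (wrapping around), then swap the front and back halves of the string.
Working it through for "xwmftahw": intermediate "wvleszgv", final "szgvwvle".
(Check on "ghorizon": → "fgnqhynm" → "hynmfgnq" ✓)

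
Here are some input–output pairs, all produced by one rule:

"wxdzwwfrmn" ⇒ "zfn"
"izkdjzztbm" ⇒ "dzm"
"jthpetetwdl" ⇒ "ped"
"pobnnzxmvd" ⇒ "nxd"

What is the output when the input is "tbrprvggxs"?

pgs

The rule is to delete the first 2 characters, then keep one character in every 3, starting at position 2 (positions 2nd, 5th, 8th, ...).
Doing the same to "tbrprvggxs": "pgs".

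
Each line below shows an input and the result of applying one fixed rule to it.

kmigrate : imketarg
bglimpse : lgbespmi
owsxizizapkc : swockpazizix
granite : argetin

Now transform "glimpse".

The rule is to move the first 3 characters to the end (rotate left by 3), then reverse the string.
Applying both steps to "glimpse": "mpsegli", then "ilgespm".

ilgespm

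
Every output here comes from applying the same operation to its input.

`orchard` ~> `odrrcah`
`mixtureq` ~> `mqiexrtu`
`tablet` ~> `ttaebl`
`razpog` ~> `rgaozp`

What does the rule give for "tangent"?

ttanneg

The pattern: take characters alternately from the front and the back (1st, last, 2nd, 2nd-last, ...).
So "tangent" becomes "ttanneg".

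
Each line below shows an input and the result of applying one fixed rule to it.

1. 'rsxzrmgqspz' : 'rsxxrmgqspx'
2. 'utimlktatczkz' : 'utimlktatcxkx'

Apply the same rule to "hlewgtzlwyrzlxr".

Each output is the input with this applied: replace every "z" with "x".
For "hlewgtzlwyrzlxr" the result is "hlewgtxlwyrxlxr".

hlewgtxlwyrxlxr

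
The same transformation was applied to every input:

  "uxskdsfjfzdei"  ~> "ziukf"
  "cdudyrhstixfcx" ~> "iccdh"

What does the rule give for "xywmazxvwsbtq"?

sqxmx

The pattern: keep one character in every 3, starting at position 1 (positions 1st, 4th, 7th, ...), then move the first 3 characters to the end (rotate left by 3).
For "xywmazxvwsbtq", step one produces "xmxsq"; step two turns that into "sqxmx".
(Check on "uxskdsfjfzdei": → "ukfzi" → "ziukf" ✓)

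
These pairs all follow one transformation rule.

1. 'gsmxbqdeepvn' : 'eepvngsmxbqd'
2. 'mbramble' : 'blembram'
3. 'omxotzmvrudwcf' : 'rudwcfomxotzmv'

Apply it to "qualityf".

tyfquali

The transformation: swap the front and back halves of the string, then move the first character to the end.
"qualityf" → "ityfqual" → "tyfquali".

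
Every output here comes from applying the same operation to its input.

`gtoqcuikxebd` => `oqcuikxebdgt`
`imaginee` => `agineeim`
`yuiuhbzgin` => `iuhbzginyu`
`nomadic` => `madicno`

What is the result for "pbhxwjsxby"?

Looking at the pairs, the operation is to move the first 2 characters to the end (rotate left by 2).
For "pbhxwjsxby" the result is "hxwjsxbypb".

hxwjsxbypb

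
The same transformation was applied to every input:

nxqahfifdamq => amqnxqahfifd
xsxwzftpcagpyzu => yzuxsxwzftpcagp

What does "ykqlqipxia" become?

xiaykqlqip

Each output is the input with this applied: move the last 3 characters to the front (rotate right by 3).
"ykqlqipxia" → "xiaykqlqip".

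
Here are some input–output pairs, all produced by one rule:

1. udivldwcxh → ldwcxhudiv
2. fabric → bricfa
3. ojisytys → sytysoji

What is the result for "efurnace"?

Each output is the input with this applied: swap the front and back halves of the string, then move the last character to the front.
For "efurnace" the result is "rnaceefu".
(Check on "ojisytys": → "ytysojis" → "sytysoji" ✓)

rnaceefu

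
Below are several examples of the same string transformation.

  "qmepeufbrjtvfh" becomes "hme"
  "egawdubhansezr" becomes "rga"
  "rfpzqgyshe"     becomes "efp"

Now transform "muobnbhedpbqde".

euo

Looking at the pairs, the operation is to swap the first and last characters, then keep only the first 3 characters.
For "muobnbhedpbqde", step one produces "euobnbhedpbqdm"; step two turns that into "euo".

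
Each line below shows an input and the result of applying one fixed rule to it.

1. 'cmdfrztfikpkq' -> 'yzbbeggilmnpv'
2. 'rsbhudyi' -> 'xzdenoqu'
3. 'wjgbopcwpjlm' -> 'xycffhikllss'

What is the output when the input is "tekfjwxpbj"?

What's happening: sort the characters into alphabetical order, then shift every letter 4 places backward in the alphabet (wrapping around).
For "tekfjwxpbj" the result is "xabffglpst".

xabffglpst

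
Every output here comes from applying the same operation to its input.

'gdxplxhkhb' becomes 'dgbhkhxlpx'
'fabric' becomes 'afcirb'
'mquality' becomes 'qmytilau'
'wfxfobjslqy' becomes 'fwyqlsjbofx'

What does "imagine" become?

mieniga

What's happening: reverse the string, then move the last 2 characters to the front (rotate right by 2).
Working it through for "imagine": intermediate "enigami", final "mieniga".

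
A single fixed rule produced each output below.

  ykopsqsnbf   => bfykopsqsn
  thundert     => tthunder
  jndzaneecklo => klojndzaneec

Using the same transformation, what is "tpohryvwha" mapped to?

hatpohryvw

In each case the input is transformed by: move the first 3 characters to the end (rotate left by 3), then swap the front and back halves of the string.
"tpohryvwha" → "hryvwhatpo" → "hatpohryvw".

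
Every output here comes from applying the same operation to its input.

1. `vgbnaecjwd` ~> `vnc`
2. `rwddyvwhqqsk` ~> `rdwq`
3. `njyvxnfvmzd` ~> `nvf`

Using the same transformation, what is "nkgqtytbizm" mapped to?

nqt

What's happening: delete the last 2 characters, then keep one character in every 3, starting at position 1 (positions 1st, 4th, 7th, ...).
"nkgqtytbizm" → "nkgqtytbi" → "nqt".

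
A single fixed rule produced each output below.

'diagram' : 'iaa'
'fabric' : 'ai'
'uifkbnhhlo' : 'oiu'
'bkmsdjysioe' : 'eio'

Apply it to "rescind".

ei

What's happening: swap the first and last characters, then keep only the vowels.
Doing the same to "rescind": "ei".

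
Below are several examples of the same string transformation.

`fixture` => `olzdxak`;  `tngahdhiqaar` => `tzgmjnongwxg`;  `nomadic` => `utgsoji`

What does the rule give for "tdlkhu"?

jzqran

The pattern: shift every letter 6 places forward in the alphabet (wrapping around), then swap each adjacent pair of characters (1↔2, 3↔4, ...).
Starting from "tdlkhu": after the first operation, "zjrqna"; after the second, "jzqran".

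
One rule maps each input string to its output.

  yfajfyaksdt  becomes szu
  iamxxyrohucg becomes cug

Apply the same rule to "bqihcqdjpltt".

vkc

Each output is the input with this applied: shift every letter 6 places backward in the alphabet (wrapping around), then keep only the first 3 characters.
So "bqihcqdjpltt" becomes "vkc".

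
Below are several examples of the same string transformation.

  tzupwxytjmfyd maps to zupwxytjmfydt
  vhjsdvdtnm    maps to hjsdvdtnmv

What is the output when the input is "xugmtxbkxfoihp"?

ugmtxbkxfoihpx

The pattern: move the first character to the end.
"xugmtxbkxfoihp" → "ugmtxbkxfoihpx".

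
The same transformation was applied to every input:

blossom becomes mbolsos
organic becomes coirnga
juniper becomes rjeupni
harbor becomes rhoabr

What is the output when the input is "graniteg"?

ggertain

What's happening: reverse the string, then take characters alternately from the front and the back (1st, last, 2nd, 2nd-last, ...).
Working it through for "graniteg": intermediate "getinarg", final "ggertain".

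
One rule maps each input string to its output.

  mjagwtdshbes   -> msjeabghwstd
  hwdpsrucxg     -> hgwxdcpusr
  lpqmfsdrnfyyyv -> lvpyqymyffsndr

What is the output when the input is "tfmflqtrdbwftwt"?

ttfwmtfflwqbtdr

What's happening: take characters alternately from the front and the back (1st, last, 2nd, 2nd-last, ...).
So "tfmflqtrdbwftwt" becomes "ttfwmtfflwqbtdr".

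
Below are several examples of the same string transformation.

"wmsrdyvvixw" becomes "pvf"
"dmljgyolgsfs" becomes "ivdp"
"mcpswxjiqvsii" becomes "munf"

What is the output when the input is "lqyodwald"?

The transformation: shift every letter 3 places backward in the alphabet (wrapping around), then keep one character in every 3, starting at position 3 (positions 3rd, 6th, 9th, ...).
On "lqyodwald" that produces "vta".

vta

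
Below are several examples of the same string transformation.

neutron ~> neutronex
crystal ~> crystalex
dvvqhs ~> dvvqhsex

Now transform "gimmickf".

gimmickfex

The transformation: append "ex".
On "gimmickf" that produces "gimmickfex".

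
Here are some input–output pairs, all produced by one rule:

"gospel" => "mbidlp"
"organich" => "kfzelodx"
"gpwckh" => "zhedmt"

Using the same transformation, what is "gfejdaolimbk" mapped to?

lifjyhdcbgax

Looking at the pairs, the operation is to swap the front and back halves of the string, then shift every letter 3 places backward in the alphabet (wrapping around).
Starting from "gfejdaolimbk": after the first operation, "olimbkgfejda"; after the second, "lifjyhdcbgax".
(Check on "gpwckh": → "ckhgpw" → "zhedmt" ✓)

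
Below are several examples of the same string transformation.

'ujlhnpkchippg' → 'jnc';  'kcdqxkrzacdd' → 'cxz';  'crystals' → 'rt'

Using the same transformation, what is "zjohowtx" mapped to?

jo

Each output is the input with this applied: keep one character in every 3, starting at position 2 (positions 2nd, 5th, 8th, ...), then delete the last character.
"zjohowtx" → "jox" → "jo".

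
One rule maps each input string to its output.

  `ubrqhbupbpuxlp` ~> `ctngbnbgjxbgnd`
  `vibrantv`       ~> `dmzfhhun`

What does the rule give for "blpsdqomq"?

epcaycnxb

The rule is to shift every letter 12 places forward in the alphabet (wrapping around), then move the first 3 characters to the end (rotate left by 3).
Starting from "blpsdqomq": after the first operation, "nxbepcayc"; after the second, "epcaycnxb".
(Check on "vibrantv": → "hundmzfh" → "dmzfhhun" ✓)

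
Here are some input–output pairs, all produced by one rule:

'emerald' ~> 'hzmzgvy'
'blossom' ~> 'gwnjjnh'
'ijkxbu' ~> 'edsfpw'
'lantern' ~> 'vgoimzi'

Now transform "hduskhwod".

ycnpcfjry

Looking at the pairs, the operation is to shift every letter 5 places backward in the alphabet (wrapping around), then swap each adjacent pair of characters (1↔2, 3↔4, ...).
For "hduskhwod", step one produces "cypnfcrjy"; step two turns that into "ycnpcfjry".
(Check on "lantern": → "gviozmi" → "vgoimzi" ✓)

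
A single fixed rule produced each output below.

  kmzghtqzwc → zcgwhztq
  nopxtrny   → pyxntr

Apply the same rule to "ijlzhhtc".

lczthh

The pattern: delete the first 2 characters, then take characters alternately from the front and the back (1st, last, 2nd, 2nd-last, ...).
Working it through for "ijlzhhtc": intermediate "lzhhtc", final "lczthh".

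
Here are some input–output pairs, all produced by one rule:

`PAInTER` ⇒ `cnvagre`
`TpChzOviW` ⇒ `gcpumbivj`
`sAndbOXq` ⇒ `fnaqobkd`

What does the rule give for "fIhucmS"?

Rule — shift every letter 13 places forward in the alphabet (wrapping around) — i.e. ROT13, then convert every letter to lowercase.
"fIhucmS" → "sVuhpzF" → "svuhpzf".

svuhpzf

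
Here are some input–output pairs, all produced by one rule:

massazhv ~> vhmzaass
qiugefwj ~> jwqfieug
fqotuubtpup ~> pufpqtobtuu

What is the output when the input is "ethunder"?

reedtnhu

The pattern: move the last character to the front, then take characters alternately from the front and the back (1st, last, 2nd, 2nd-last, ...).
Working it through for "ethunder": intermediate "rethunde", final "reedtnhu".
(Check on "fqotuubtpup": → "pfqotuubtpu" → "pufpqtobtuu" ✓)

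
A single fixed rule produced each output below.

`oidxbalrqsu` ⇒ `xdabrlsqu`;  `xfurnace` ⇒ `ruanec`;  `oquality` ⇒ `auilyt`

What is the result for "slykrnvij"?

kynrivj

Rule — delete the first 2 characters, then swap each adjacent pair of characters (1↔2, 3↔4, ...).
Applying both steps to "slykrnvij": "ykrnvij", then "kynrivj".
(Check on "oquality": → "uality" → "auilyt" ✓)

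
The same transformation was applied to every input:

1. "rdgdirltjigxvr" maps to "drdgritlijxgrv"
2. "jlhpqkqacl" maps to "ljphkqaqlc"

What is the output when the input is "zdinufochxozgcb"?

dznifucoxhzocgb

The transformation: swap each adjacent pair of characters (1↔2, 3↔4, ...).
So "zdinufochxozgcb" becomes "dznifucoxhzocgb".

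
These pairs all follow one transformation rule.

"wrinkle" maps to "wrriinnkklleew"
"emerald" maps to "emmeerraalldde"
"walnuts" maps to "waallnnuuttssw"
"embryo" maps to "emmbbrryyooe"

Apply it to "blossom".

Rule — double every character, then move the first character to the end.
Working it through for "blossom": intermediate "bblloossssoomm", final "blloossssoommb".
(Check on "embryo": → "eemmbbrryyoo" → "emmbbrryyooe" ✓)

blloossssoommb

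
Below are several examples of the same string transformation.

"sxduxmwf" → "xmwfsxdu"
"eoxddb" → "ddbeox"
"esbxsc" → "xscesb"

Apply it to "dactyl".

The transformation: swap the front and back halves of the string.
So "dactyl" becomes "tyldac".

tyldac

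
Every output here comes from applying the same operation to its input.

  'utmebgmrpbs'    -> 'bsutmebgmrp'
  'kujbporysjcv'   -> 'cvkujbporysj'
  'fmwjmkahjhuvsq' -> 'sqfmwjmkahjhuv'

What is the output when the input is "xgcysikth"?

The pattern: move the last 2 characters to the front (rotate right by 2).
Doing the same to "xgcysikth": "thxgcysik".

thxgcysik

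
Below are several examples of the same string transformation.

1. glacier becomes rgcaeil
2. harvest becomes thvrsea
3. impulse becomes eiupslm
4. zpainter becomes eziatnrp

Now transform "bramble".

ebmalbr

Looking at the pairs, the operation is to swap each adjacent pair of characters (1↔2, 3↔4, ...), then swap the first and last characters.
Working it through for "bramble": intermediate "rbmalbe", final "ebmalbr".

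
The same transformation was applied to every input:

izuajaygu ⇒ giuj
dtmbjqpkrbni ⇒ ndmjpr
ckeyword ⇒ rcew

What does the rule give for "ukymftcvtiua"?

Rule — move the last 3 characters to the front (rotate right by 3), then keep every other character starting from the second (positions 2nd, 4th, 6th, ...).
Working it through for "ukymftcvtiua": intermediate "iuaukymftcvt", final "uuyfct".

uuyfct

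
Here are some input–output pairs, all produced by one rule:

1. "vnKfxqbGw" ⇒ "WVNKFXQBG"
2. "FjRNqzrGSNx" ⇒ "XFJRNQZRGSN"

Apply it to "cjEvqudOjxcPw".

The transformation: move the last character to the front, then convert every letter to uppercase.
On "cjEvqudOjxcPw": the first step gives "wcjEvqudOjxcP", and the second then gives "WCJEVQUDOJXCP".

WCJEVQUDOJXCP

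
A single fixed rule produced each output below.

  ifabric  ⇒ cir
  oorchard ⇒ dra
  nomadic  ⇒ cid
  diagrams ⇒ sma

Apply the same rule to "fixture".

eru

Each output is the input with this applied: reverse the string, then keep only the first 3 characters.
Starting from "fixture": after the first operation, "erutxif"; after the second, "eru".
(Check on "ifabric": → "cirbafi" → "cir" ✓)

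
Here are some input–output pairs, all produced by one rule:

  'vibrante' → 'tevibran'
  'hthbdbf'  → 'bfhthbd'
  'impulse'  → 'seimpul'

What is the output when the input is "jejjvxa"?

xajejjv

In each case the input is transformed by: move the last 2 characters to the front (rotate right by 2).
For "jejjvxa" the result is "xajejjv".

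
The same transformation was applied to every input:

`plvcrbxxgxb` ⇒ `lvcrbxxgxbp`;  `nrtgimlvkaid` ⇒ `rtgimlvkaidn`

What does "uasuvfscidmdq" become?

asuvfscidmdqu

What's happening: move the first character to the end.
"uasuvfscidmdq" → "asuvfscidmdqu".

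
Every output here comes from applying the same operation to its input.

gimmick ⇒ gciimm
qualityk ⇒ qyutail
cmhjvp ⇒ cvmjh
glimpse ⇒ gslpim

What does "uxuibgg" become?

ugxbui

Looking at the pairs, the operation is to delete the last character, then take characters alternately from the front and the back (1st, last, 2nd, 2nd-last, ...).
Applying that to "uxuibgg" gives "ugxbui".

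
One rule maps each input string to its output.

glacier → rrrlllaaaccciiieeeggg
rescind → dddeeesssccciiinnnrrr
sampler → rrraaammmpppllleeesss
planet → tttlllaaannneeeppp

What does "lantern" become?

nnnaaannnttteeerrrlll

Each output is the input with this applied: swap the first and last characters, then repeat every character 3 times.
For "lantern", step one produces "nanterl"; step two turns that into "nnnaaannnttteeerrrlll".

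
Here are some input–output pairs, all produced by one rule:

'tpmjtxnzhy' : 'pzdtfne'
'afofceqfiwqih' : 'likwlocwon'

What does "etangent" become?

tmktz

The transformation: delete the first 3 characters, then shift every letter 6 places forward in the alphabet (wrapping around).
Applying both steps to "etangent": "ngent", then "tmktz".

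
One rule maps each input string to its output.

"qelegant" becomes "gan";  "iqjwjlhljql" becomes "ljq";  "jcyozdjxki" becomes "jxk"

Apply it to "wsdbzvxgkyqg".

kyq

The pattern: delete the last character, then keep only the last 3 characters.
Working it through for "wsdbzvxgkyqg": intermediate "wsdbzvxgkyq", final "kyq".
(Check on "jcyozdjxki": → "jcyozdjxk" → "jxk" ✓)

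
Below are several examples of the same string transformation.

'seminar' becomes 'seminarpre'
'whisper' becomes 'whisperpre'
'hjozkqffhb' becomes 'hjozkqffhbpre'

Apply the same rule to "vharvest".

vharvestpre

The transformation: append "pre".
"vharvest" → "vharvestpre".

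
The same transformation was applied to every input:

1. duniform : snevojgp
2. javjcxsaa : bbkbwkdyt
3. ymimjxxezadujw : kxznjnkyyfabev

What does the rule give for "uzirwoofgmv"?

What's happening: move the last 2 characters to the front (rotate right by 2), then shift every letter 1 place forward in the alphabet (wrapping around).
For "uzirwoofgmv", step one produces "mvuzirwoofg"; step two turns that into "nwvajsxppgh".

nwvajsxppgh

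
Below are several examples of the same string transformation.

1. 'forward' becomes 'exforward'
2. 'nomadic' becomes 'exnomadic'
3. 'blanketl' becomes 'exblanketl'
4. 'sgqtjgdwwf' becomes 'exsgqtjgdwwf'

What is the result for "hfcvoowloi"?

In each case the input is transformed by: prepend "ex".
For "hfcvoowloi" the result is "exhfcvoowloi".

exhfcvoowloi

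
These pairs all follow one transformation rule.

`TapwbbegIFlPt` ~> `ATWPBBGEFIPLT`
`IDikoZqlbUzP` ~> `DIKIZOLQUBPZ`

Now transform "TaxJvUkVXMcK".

Each output is the input with this applied: swap each adjacent pair of characters (1↔2, 3↔4, ...), then convert every letter to uppercase.
"TaxJvUkVXMcK" → "ATJXUVVKMXKC".

ATJXUVVKMXKC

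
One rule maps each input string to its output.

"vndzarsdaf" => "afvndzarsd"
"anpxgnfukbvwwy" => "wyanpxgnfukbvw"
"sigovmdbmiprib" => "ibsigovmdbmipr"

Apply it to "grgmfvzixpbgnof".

ofgrgmfvzixpbgn

In each case the input is transformed by: move the last 2 characters to the front (rotate right by 2).
So "grgmfvzixpbgnof" becomes "ofgrgmfvzixpbgn".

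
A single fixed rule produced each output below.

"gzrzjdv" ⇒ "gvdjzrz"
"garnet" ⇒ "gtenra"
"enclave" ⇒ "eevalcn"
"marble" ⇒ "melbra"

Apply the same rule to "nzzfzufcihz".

The rule is to reverse the string, then move the last character to the front.
"nzzfzufcihz" → "nzhicfuzfzz".

nzhicfuzfzz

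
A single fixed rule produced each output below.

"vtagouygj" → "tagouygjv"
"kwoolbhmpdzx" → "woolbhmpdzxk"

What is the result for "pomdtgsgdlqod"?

omdtgsgdlqodp

The transformation: move the first character to the end.
On "pomdtgsgdlqod" that produces "omdtgsgdlqodp".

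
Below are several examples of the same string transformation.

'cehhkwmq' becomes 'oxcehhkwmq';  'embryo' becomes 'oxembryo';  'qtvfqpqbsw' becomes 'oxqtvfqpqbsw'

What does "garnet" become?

oxgarnet

The rule is to prepend "ox".
For "garnet" the result is "oxgarnet".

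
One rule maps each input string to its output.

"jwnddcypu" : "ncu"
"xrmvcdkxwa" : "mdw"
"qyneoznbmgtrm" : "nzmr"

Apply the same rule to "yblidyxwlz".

The pattern: keep one character in every 3, starting at position 3 (positions 3rd, 6th, 9th, ...).
"yblidyxwlz" → "lyl".

lyl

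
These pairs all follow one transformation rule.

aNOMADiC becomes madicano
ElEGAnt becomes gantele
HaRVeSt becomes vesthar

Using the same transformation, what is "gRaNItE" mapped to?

nitegra

Rule — move the first 3 characters to the end (rotate left by 3), then convert every letter to lowercase.
On "gRaNItE": the first step gives "NItEgRa", and the second then gives "nitegra".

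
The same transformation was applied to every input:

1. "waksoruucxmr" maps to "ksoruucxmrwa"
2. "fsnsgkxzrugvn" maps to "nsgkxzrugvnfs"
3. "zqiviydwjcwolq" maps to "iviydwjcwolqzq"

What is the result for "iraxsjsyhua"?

axsjsyhuair

Looking at the pairs, the operation is to move the first 2 characters to the end (rotate left by 2).
So "iraxsjsyhua" becomes "axsjsyhuair".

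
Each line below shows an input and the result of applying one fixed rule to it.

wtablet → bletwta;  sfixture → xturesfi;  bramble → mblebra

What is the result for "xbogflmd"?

gflmdxbo

Each output is the input with this applied: move the first 3 characters to the end (rotate left by 3).
So "xbogflmd" becomes "gflmdxbo".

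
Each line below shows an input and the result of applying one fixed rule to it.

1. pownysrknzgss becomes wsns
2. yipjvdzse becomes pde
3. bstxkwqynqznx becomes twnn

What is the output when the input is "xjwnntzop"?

Looking at the pairs, the operation is to keep one character in every 3, starting at position 3 (positions 3rd, 6th, 9th, ...).
Applying that to "xjwnntzop" gives "wtp".

wtp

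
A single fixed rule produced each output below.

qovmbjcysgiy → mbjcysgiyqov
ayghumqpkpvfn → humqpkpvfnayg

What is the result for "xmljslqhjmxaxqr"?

jslqhjmxaxqrxml

Each output is the input with this applied: move the first 3 characters to the end (rotate left by 3).
"xmljslqhjmxaxqr" → "jslqhjmxaxqrxml".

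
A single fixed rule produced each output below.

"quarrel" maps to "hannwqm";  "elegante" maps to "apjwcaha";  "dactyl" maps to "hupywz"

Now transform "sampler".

The transformation: reverse the string, then shift every letter 4 places backward in the alphabet (wrapping around).
On "sampler" that produces "nahliwo".
(Check on "elegante": → "etnagele" → "apjwcaha" ✓)

nahliwo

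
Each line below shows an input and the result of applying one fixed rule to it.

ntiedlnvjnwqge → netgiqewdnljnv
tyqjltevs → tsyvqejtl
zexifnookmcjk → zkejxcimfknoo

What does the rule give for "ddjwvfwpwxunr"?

drdnjuwxvwfpw

The transformation: take characters alternately from the front and the back (1st, last, 2nd, 2nd-last, ...).
Applying that to "ddjwvfwpwxunr" gives "drdnjuwxvwfpw".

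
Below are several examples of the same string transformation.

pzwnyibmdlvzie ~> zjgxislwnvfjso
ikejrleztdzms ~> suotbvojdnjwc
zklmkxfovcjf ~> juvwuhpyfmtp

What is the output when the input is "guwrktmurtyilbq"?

The transformation: shift every letter 10 places forward in the alphabet (wrapping around).
On "guwrktmurtyilbq" that produces "qegbudwebdisvla".

qegbudwebdisvla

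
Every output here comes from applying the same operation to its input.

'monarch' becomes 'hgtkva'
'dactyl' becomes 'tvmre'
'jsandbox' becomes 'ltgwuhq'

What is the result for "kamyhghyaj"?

tfrazartc

The rule is to delete the first character, then shift every letter 7 places backward in the alphabet (wrapping around).
Starting from "kamyhghyaj": after the first operation, "amyhghyaj"; after the second, "tfrazartc".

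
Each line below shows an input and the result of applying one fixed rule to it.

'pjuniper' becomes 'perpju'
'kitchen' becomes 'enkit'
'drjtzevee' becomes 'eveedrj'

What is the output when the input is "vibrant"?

What's happening: move the first 3 characters to the end (rotate left by 3), then delete the first 2 characters.
Doing the same to "vibrant": "ntvib".
(Check on "drjtzevee": → "tzeveedrj" → "eveedrj" ✓)

ntvib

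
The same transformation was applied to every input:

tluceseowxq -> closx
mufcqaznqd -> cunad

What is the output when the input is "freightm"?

The rule is to keep every other character starting from the second (positions 2nd, 4th, 6th, ...), then swap each adjacent pair of characters (1↔2, 3↔4, ...).
Starting from "freightm": after the first operation, "rihm"; after the second, "irmh".
(Check on "mufcqaznqd": → "ucand" → "cunad" ✓)

irmh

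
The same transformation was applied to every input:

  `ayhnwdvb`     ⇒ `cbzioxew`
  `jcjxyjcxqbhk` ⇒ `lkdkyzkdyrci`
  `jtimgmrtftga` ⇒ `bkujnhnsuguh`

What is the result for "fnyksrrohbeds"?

tgozltsspicfe

The pattern: move the last character to the front, then shift every letter 1 place forward in the alphabet (wrapping around).
Applying both steps to "fnyksrrohbeds": "sfnyksrrohbed", then "tgozltsspicfe".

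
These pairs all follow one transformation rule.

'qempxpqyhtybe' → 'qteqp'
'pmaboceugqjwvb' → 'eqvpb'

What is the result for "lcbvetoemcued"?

What's happening: keep one character in every 3, starting at position 1 (positions 1st, 4th, 7th, ...), then move the last 3 characters to the front (rotate right by 3).
Applying both steps to "lcbvetoemcued": "lvocd", then "ocdlv".

ocdlv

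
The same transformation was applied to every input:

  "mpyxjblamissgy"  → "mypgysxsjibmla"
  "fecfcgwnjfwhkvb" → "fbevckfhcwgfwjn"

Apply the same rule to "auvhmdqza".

aauzvqhdm

The pattern: take characters alternately from the front and the back (1st, last, 2nd, 2nd-last, ...).
On "auvhmdqza" that produces "aauzvqhdm".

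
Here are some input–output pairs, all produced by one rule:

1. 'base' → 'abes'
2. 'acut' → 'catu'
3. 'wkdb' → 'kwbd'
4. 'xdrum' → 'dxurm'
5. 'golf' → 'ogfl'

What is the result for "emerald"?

Each output is the input with this applied: swap each adjacent pair of characters (1↔2, 3↔4, ...).
Applying that to "emerald" gives "merelad".

merelad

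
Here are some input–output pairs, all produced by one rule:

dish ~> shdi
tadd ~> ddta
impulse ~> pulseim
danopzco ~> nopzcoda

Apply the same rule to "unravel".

Looking at the pairs, the operation is to move the first 2 characters to the end (rotate left by 2).
For "unravel" the result is "ravelun".

ravelun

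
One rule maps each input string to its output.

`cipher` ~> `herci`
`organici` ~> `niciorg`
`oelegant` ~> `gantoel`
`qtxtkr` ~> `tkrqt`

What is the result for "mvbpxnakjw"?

nakjwmvbp

Looking at the pairs, the operation is to swap the front and back halves of the string, then delete the last character.
On "mvbpxnakjw": the first step gives "nakjwmvbpx", and the second then gives "nakjwmvbp".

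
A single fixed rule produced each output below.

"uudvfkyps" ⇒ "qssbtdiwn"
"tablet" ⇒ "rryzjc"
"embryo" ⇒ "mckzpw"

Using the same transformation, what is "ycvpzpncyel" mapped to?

jwatnxnlawc

The rule is to shift every letter 2 places backward in the alphabet (wrapping around), then move the last character to the front.
"ycvpzpncyel" → "watnxnlawcj" → "jwatnxnlawc".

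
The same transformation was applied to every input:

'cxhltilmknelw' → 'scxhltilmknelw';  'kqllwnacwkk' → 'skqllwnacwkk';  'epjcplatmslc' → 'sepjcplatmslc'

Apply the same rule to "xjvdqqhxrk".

sxjvdqqhxrk

The pattern: prepend "s".
So "xjvdqqhxrk" becomes "sxjvdqqhxrk".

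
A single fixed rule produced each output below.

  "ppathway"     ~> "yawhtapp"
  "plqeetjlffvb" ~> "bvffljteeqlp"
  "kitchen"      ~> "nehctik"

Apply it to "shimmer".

The transformation: reverse the string.
On "shimmer" that produces "remmihs".

remmihs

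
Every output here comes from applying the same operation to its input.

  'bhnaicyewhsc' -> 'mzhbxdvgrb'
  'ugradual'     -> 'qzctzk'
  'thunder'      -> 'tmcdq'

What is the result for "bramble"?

zlakd

The pattern: shift every letter 1 place backward in the alphabet (wrapping around), then delete the first 2 characters.
Doing the same to "bramble": "zlakd".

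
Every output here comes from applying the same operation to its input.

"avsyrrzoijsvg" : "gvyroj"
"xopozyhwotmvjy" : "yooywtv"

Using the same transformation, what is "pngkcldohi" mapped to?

In each case the input is transformed by: move the last 2 characters to the front (rotate right by 2), then keep every other character starting from the second (positions 2nd, 4th, 6th, ...).
Working it through for "pngkcldohi": intermediate "hipngkcldo", final "inklo".

inklo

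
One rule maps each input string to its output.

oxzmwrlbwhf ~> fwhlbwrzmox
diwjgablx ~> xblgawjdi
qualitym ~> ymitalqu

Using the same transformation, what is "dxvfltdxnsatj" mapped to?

jatnsdxltvfdx

What's happening: swap each adjacent pair of characters (1↔2, 3↔4, ...), then reverse the string.
On "dxvfltdxnsatj" that produces "jatnsdxltvfdx".
(Check on "oxzmwrlbwhf": → "xomzrwblhwf" → "fwhlbwrzmox" ✓)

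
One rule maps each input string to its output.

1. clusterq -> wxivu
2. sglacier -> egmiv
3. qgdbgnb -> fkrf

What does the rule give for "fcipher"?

tliv

In each case the input is transformed by: shift every letter 4 places forward in the alphabet (wrapping around), then delete the first 3 characters.
On "fcipher": the first step gives "jgmtliv", and the second then gives "tliv".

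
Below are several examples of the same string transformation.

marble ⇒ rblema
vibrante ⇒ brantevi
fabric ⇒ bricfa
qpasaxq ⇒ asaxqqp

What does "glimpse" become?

The transformation: move the first 2 characters to the end (rotate left by 2).
Doing the same to "glimpse": "impsegl".

impsegl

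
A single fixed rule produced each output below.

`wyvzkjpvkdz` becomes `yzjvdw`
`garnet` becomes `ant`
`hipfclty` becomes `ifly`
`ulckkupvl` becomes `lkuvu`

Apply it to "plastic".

lsip

Each output is the input with this applied: move the first character to the end, then keep every other character starting from the first (positions 1st, 3rd, 5th, ...).
On "plastic": the first step gives "lasticp", and the second then gives "lsip".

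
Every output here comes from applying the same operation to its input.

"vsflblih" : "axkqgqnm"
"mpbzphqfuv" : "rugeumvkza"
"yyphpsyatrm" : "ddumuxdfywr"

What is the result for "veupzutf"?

ajzuezyk

Each output is the input with this applied: shift every letter 5 places forward in the alphabet (wrapping around).
On "veupzutf" that produces "ajzuezyk".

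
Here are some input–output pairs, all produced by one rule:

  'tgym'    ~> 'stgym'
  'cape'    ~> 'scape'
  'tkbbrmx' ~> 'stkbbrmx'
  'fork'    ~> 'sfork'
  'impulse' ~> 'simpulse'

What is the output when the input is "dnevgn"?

The rule is to prepend "s".
"dnevgn" → "sdnevgn".

sdnevgn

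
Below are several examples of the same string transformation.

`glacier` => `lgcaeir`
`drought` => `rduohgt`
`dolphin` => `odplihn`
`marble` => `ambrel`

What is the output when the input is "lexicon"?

elixocn

Each output is the input with this applied: swap each adjacent pair of characters (1↔2, 3↔4, ...).
"lexicon" → "elixocn".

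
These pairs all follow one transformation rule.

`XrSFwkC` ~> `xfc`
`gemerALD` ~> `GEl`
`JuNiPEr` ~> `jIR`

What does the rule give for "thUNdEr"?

Looking at the pairs, the operation is to flip the case of every letter, then keep one character in every 3, starting at position 1 (positions 1st, 4th, 7th, ...).
"thUNdEr" → "TnR".

TnR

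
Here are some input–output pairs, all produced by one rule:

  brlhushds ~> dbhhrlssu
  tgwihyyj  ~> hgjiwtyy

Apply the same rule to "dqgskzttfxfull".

fdgflkqltsutzx

The rule is to sort the characters into alphabetical order, then swap each adjacent pair of characters (1↔2, 3↔4, ...).
For "dqgskzttfxfull", step one produces "dffgkllqsttuxz"; step two turns that into "fdgflkqltsutzx".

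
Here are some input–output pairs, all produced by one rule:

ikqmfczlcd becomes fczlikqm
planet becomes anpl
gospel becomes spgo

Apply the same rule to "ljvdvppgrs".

What's happening: delete the last 2 characters, then swap the front and back halves of the string.
Applying both steps to "ljvdvppgrs": "ljvdvppg", then "vppgljvd".

vppgljvd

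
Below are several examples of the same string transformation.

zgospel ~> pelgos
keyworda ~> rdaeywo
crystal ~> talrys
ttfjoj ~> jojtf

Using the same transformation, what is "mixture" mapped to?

Each output is the input with this applied: delete the first character, then move the last 3 characters to the front (rotate right by 3).
Working it through for "mixture": intermediate "ixture", final "ureixt".

ureixt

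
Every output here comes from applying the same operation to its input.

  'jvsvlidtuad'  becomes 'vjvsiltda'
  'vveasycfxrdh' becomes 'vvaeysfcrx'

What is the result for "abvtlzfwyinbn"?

batvzlwfiyb

The rule is to swap each adjacent pair of characters (1↔2, 3↔4, ...), then delete the last 2 characters.
For "abvtlzfwyinbn", step one produces "batvzlwfiybnn"; step two turns that into "batvzlwfiyb".
(Check on "vveasycfxrdh": → "vvaeysfcrxhd" → "vvaeysfcrx" ✓)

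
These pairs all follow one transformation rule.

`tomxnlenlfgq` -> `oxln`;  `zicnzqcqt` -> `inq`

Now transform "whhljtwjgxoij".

hltjx

Looking at the pairs, the operation is to delete the last 3 characters, then keep every other character starting from the second (positions 2nd, 4th, 6th, ...).
"whhljtwjgxoij" → "whhljtwjgx" → "hltjx".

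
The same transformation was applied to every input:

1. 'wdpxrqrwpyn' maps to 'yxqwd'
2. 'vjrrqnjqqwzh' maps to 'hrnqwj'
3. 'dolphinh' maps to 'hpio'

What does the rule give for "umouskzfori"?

rukfm

The rule is to keep every other character starting from the second (positions 2nd, 4th, 6th, ...), then swap the first and last characters.
"umouskzfori" → "mukfr" → "rukfm".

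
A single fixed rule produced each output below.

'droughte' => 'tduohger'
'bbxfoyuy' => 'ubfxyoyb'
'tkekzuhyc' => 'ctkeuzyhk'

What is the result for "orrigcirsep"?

poircgriesr

In each case the input is transformed by: swap each adjacent pair of characters (1↔2, 3↔4, ...), then swap the first and last characters.
"orrigcirsep" → "roircgriesp" → "poircgriesr".
(Check on "droughte": → "rduohget" → "tduohger" ✓)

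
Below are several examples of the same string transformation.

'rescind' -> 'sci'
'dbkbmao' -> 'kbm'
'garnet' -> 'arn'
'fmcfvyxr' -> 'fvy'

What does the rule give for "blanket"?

ank

What's happening: move the last 2 characters to the front (rotate right by 2), then keep only the last 3 characters.
Working it through for "blanket": intermediate "etblank", final "ank".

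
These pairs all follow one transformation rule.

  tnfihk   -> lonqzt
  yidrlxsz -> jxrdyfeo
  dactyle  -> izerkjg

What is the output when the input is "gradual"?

The transformation: shift every letter 6 places forward in the alphabet (wrapping around), then move the first 2 characters to the end (rotate left by 2).
Working it through for "gradual": intermediate "mxgjagr", final "gjagrmx".

gjagrmx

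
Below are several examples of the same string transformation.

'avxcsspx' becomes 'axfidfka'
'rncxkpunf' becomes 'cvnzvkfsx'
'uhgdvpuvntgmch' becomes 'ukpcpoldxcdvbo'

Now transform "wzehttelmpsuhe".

The rule is to move the last 3 characters to the front (rotate right by 3), then shift every letter 8 places forward in the alphabet (wrapping around).
On "wzehttelmpsuhe": the first step gives "uhewzehttelmps", and the second then gives "cpmehmpbbmtuxa".

cpmehmpbbmtuxa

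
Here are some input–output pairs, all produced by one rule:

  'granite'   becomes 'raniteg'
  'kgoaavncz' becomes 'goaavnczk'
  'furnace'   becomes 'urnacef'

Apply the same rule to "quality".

Each output is the input with this applied: move the first character to the end.
On "quality" that produces "ualityq".

ualityq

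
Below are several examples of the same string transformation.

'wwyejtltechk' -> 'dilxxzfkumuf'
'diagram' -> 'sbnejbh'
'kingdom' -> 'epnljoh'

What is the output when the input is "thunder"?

efsuivo

Rule — move the last 3 characters to the front (rotate right by 3), then shift every letter 1 place forward in the alphabet (wrapping around).
For "thunder", step one produces "derthun"; step two turns that into "efsuivo".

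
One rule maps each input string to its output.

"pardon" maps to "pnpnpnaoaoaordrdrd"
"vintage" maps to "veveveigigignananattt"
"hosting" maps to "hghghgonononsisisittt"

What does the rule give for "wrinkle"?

What's happening: repeat every character 3 times, then take characters alternately from the front and the back (1st, last, 2nd, 2nd-last, ...).
Starting from "wrinkle": after the first operation, "wwwrrriiinnnkkkllleee"; after the second, "wewewerlrlrlikikiknnn".
(Check on "pardon": → "pppaaarrrdddooonnn" → "pnpnpnaoaoaordrdrd" ✓)

wewewerlrlrlikikiknnn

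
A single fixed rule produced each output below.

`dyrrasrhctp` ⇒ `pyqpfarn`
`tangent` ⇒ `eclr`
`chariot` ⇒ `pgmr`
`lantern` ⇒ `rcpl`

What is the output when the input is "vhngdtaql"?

ebryoj

The transformation: shift every letter 2 places backward in the alphabet (wrapping around), then delete the first 3 characters.
For "vhngdtaql", step one produces "tflebryoj"; step two turns that into "ebryoj".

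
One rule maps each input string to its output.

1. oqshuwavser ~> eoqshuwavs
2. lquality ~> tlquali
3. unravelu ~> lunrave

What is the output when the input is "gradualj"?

Looking at the pairs, the operation is to delete the last character, then move the last character to the front.
"gradualj" → "gradual" → "lgradua".
(Check on "oqshuwavser": → "oqshuwavse" → "eoqshuwavs" ✓)

lgradua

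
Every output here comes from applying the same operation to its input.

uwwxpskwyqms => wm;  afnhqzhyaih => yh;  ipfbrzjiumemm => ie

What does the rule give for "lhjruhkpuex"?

The rule is to keep one character in every 3, starting at position 2 (positions 2nd, 5th, 8th, ...), then keep only the last 2 characters.
"lhjruhkpuex" → "px".

px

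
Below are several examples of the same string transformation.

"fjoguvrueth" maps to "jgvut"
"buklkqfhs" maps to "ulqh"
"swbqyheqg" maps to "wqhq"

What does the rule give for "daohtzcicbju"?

ahzibu

The transformation: keep every other character starting from the second (positions 2nd, 4th, 6th, ...).
For "daohtzcicbju" the result is "ahzibu".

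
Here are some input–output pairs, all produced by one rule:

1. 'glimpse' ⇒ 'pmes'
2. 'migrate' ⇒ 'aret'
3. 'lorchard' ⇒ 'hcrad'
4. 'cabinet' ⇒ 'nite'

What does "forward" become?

awdr

In each case the input is transformed by: delete the first 3 characters, then swap each adjacent pair of characters (1↔2, 3↔4, ...).
For "forward", step one produces "ward"; step two turns that into "awdr".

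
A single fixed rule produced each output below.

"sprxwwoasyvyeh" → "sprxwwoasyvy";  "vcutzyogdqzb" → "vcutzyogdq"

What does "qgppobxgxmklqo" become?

qgppobxgxmkl

Looking at the pairs, the operation is to delete the last 2 characters.
For "qgppobxgxmklqo" the result is "qgppobxgxmkl".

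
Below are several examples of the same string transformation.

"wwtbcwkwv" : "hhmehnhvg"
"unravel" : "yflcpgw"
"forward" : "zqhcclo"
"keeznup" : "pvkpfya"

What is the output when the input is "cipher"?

The pattern: shift every letter 11 places forward in the alphabet (wrapping around), then swap each adjacent pair of characters (1↔2, 3↔4, ...).
Starting from "cipher": after the first operation, "ntaspc"; after the second, "tnsacp".

tnsacp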